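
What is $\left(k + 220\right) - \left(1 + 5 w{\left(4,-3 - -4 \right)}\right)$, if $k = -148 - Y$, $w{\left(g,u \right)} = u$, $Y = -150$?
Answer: $216$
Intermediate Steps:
$k = 2$ ($k = -148 - -150 = -148 + 150 = 2$)
$\left(k + 220\right) - \left(1 + 5 w{\left(4,-3 - -4 \right)}\right) = \left(2 + 220\right) - \left(1 + 5 \left(-3 - -4\right)\right) = 222 - \left(1 + 5 \left(-3 + 4\right)\right) = 222 - 6 = 216$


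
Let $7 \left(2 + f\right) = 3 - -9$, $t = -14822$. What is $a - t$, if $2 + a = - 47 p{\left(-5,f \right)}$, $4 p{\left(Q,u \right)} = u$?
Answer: $\frac{207527}{14} \approx 14823.0$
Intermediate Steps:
$f = - \frac{2}{7}$ ($f = -2 + \frac{3 - -9}{7} = -2 + \frac{3 + 9}{7} = -2 + \frac{1}{7} \cdot 12 = -2 + \frac{12}{7} = - \frac{2}{7} \approx -0.28571$)
$p{\left(Q,u \right)} = \frac{u}{4}$
$a = \frac{19}{14}$ ($a = -2 - 47 \cdot \frac{1}{4} \left(- \frac{2}{7}\right) = -2 - - \frac{47}{14} = -2 + \frac{47}{14} = \frac{19}{14} \approx 1.3571$)
$a - t = \frac{19}{14} - -14822 = \frac{19}{14} + 14822 = \frac{207527}{14}$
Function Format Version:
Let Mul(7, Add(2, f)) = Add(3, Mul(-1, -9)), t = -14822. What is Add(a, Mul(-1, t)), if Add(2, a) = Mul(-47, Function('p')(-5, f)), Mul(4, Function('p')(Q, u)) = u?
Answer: Rational(207527, 14) ≈ 14823.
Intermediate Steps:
f = Rational(-2, 7) (f = Add(-2, Mul(Rational(1, 7), Add(3, Mul(-1, -9)))) = Add(-2, Mul(Rational(1, 7), Add(3, 9))) = Add(-2, Mul(Rational(1, 7), 12)) = Add(-2, Rational(12, 7)) = Rational(-2, 7) ≈ -0.28571)
Function('p')(Q, u) = Mul(Rational(1, 4), u)
a = Rational(19, 14) (a = Add(-2, Mul(-47, Mul(Rational(1, 4), Rational(-2, 7)))) = Add(-2, Mul(-47, Rational(-1, 14))) = Add(-2, Rational(47, 14)) = Rational(19, 14) ≈ 1.3571)
Add(a, Mul(-1, t)) = Add(Rational(19, 14), Mul(-1, -14822)) = Add(Rational(19, 14), 14822) = Rational(207527, 14)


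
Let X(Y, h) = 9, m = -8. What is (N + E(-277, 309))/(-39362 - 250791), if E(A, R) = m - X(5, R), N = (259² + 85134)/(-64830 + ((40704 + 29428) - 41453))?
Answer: 766782/10489321103 ≈ 7.3101e-5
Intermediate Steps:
N = -152215/36151 (N = (67081 + 85134)/(-64830 + (70132 - 41453)) = 152215/(-64830 + 28679) = 152215/(-36151) = 152215*(-1/36151) = -152215/36151 ≈ -4.2105)
E(A, R) = -17 (E(A, R) = -8 - 1*9 = -8 - 9 = -17)
(N + E(-277, 309))/(-39362 - 250791) = (-152215/36151 - 17)/(-39362 - 250791) = -766782/36151/(-290153) = -766782/36151*(-1/290153) = 766782/10489321103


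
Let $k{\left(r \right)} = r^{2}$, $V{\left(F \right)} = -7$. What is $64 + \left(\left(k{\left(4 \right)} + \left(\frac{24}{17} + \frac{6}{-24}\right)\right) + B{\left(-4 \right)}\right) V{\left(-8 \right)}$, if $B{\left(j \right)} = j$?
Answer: $- \frac{1913}{68} \approx -28.132$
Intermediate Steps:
$64 + \left(\left(k{\left(4 \right)} + \left(\frac{24}{17} + \frac{6}{-24}\right)\right) + B{\left(-4 \right)}\right) V{\left(-8 \right)} = 64 + \left(\left(4^{2} + \left(\frac{24}{17} + \frac{6}{-24}\right)\right) - 4\right) \left(-7\right) = 64 + \left(\left(16 + \left(24 \cdot \frac{1}{17} + 6 \left(- \frac{1}{24}\right)\right)\right) - 4\right) \left(-7\right) = 64 + \left(\left(16 + \left(\frac{24}{17} - \frac{1}{4}\right)\right) - 4\right) \left(-7\right) = 64 + \left(\left(16 + \frac{79}{68}\right) - 4\right) \left(-7\right) = 64 + \left(\frac{1167}{68} - 4\right) \left(-7\right) = 64 + \frac{895}{68} \left(-7\right) = 64 - \frac{6265}{68} = - \frac{1913}{68}$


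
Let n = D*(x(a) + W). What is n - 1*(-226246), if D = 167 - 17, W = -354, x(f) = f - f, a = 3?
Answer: 173146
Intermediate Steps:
x(f) = 0
D = 150
n = -53100 (n = 150*(0 - 354) = 150*(-354) = -53100)
n - 1*(-226246) = -53100 - 1*(-226246) = -53100 + 226246 = 173146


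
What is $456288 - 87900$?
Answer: $368388$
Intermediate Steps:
$456288 - 87900 = 368388$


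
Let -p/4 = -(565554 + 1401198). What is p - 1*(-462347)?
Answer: 8329355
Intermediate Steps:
p = 7867008 (p = -(-4)*(565554 + 1401198) = -(-4)*1966752 = -4*(-1966752) = 7867008)
p - 1*(-462347) = 7867008 - 1*(-462347) = 7867008 + 462347 = 8329355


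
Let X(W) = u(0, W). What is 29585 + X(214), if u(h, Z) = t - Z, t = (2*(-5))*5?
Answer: 29321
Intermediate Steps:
t = -50 (t = -10*5 = -50)
u(h, Z) = -50 - Z
X(W) = -50 - W
29585 + X(214) = 29585 + (-50 - 1*214) = 29585 + (-50 - 214) = 29585 - 264 = 29321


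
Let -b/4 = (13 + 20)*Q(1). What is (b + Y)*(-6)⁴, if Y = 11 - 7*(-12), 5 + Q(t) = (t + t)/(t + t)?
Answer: 807408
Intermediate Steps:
Q(t) = -4 (Q(t) = -5 + (t + t)/(t + t) = -5 + (2*t)/((2*t)) = -5 + (2*t)*(1/(2*t)) = -5 + 1 = -4)
Y = 95 (Y = 11 + 84 = 95)
b = 528 (b = -4*(13 + 20)*(-4) = -132*(-4) = -4*(-132) = 528)
(b + Y)*(-6)⁴ = (528 + 95)*(-6)⁴ = 623*1296 = 807408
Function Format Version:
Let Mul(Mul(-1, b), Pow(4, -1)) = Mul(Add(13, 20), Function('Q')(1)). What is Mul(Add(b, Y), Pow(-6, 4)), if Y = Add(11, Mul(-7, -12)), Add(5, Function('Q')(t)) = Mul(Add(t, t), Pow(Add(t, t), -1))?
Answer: 807408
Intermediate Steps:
Function('Q')(t) = -4 (Function('Q')(t) = Add(-5, Mul(Add(t, t), Pow(Add(t, t), -1))) = Add(-5, Mul(Mul(2, t), Pow(Mul(2, t), -1))) = Add(-5, Mul(Mul(2, t), Mul(Rational(1, 2), Pow(t, -1)))) = Add(-5, 1) = -4)
Y = 95 (Y = Add(11, 84) = 95)
b = 528 (b = Mul(-4, Mul(Add(13, 20), -4)) = Mul(-4, Mul(33, -4)) = Mul(-4, -132) = 528)
Mul(Add(b, Y), Pow(-6, 4)) = Mul(Add(528, 95), Pow(-6, 4)) = Mul(623, 1296) = 807408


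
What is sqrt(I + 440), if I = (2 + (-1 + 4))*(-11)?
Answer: sqrt(385) ≈ 19.621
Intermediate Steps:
I = -55 (I = (2 + 3)*(-11) = 5*(-11) = -55)
sqrt(I + 440) = sqrt(-55 + 440) = sqrt(385)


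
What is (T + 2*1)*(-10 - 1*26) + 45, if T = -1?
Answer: 9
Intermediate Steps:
(T + 2*1)*(-10 - 1*26) + 45 = (-1 + 2*1)*(-10 - 1*26) + 45 = (-1 + 2)*(-10 - 26) + 45 = 1*(-36) + 45 = -36 + 45 = 9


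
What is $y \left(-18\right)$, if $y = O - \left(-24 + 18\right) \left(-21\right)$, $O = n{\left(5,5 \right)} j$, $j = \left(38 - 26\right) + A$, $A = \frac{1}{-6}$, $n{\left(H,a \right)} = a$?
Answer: $1203$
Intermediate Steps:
$A = - \frac{1}{6} \approx -0.16667$
$j = \frac{71}{6}$ ($j = \left(38 - 26\right) - \frac{1}{6} = 12 - \frac{1}{6} = \frac{71}{6} \approx 11.833$)
$O = \frac{355}{6}$ ($O = 5 \cdot \frac{71}{6} = \frac{355}{6} \approx 59.167$)
$y = - \frac{401}{6}$ ($y = \frac{355}{6} - \left(-24 + 18\right) \left(-21\right) = \frac{355}{6} - \left(-6\right) \left(-21\right) = \frac{355}{6} - 126 = - \frac{401}{6} \approx -66.833$)
$y \left(-18\right) = \left(- \frac{401}{6}\right) \left(-18\right) = 1203$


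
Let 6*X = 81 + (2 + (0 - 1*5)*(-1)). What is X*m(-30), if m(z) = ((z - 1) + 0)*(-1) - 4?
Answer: 396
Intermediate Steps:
X = 44/3 (X = (81 + (2 + (0 - 1*5)*(-1)))/6 = (81 + (2 + (0 - 5)*(-1)))/6 = (81 + (2 - 5*(-1)))/6 = (81 + (2 + 5))/6 = (81 + 7)/6 = (⅙)*88 = 44/3 ≈ 14.667)
m(z) = -3 - z (m(z) = ((-1 + z) + 0)*(-1) - 4 = (-1 + z)*(-1) - 4 = (1 - z) - 4 = -3 - z)
X*m(-30) = 44*(-3 - 1*(-30))/3 = 44*(-3 + 30)/3 = (44/3)*27 = 396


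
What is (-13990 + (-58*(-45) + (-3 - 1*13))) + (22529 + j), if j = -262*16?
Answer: 6941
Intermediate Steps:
j = -4192
(-13990 + (-58*(-45) + (-3 - 1*13))) + (22529 + j) = (-13990 + (-58*(-45) + (-3 - 1*13))) + (22529 - 4192) = (-13990 + (2610 + (-3 - 13))) + 18337 = (-13990 + (2610 - 16)) + 18337 = (-13990 + 2594) + 18337 = -11396 + 18337 = 6941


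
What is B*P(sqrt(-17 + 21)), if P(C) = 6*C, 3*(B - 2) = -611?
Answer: -2420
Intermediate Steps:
B = -605/3 (B = 2 + (1/3)*(-611) = 2 - 611/3 = -605/3 ≈ -201.67)
B*P(sqrt(-17 + 21)) = -1210*sqrt(-17 + 21) = -1210*sqrt(4) = -1210*2 = -605/3*12 = -2420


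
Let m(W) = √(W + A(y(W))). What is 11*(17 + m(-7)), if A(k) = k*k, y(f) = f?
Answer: 187 + 11*√42 ≈ 258.29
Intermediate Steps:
A(k) = k²
m(W) = √(W + W²)
11*(17 + m(-7)) = 11*(17 + √(-7*(1 - 7))) = 11*(17 + √(-7*(-6))) = 11*(17 + √42) = 187 + 11*√42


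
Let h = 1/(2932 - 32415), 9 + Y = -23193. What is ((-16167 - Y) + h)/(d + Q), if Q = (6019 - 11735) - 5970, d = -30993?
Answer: -207412904/1258304957 ≈ -0.16484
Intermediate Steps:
Y = -23202 (Y = -9 - 23193 = -23202)
Q = -11686 (Q = -5716 - 5970 = -11686)
h = -1/29483 (h = 1/(-29483) = -1/29483 ≈ -3.3918e-5)
((-16167 - Y) + h)/(d + Q) = ((-16167 - 1*(-23202)) - 1/29483)/(-30993 - 11686) = ((-16167 + 23202) - 1/29483)/(-42679) = (7035 - 1/29483)*(-1/42679) = (207412904/29483)*(-1/42679) = -207412904/1258304957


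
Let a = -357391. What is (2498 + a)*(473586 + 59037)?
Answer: -189024174339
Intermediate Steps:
(2498 + a)*(473586 + 59037) = (2498 - 357391)*(473586 + 59037) = -354893*532623 = -189024174339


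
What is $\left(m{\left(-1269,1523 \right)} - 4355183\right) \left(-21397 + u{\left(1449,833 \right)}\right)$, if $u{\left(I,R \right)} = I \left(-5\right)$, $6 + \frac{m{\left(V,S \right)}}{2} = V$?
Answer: $124814188586$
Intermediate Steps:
$m{\left(V,S \right)} = -12 + 2 V$
$u{\left(I,R \right)} = - 5 I$
$\left(m{\left(-1269,1523 \right)} - 4355183\right) \left(-21397 + u{\left(1449,833 \right)}\right) = \left(\left(-12 + 2 \left(-1269\right)\right) - 4355183\right) \left(-21397 - 7245\right) = \left(\left(-12 - 2538\right) - 4355183\right) \left(-21397 - 7245\right) = \left(-2550 - 4355183\right) \left(-28642\right) = \left(-4357733\right) \left(-28642\right) = 124814188586$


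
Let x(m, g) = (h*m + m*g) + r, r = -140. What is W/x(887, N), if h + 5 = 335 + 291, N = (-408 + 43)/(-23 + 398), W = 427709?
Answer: 32078175/41236774 ≈ 0.77790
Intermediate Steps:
N = -73/75 (N = -365/375 = -365*1/375 = -73/75 ≈ -0.97333)
h = 621 (h = -5 + (335 + 291) = -5 + 626 = 621)
x(m, g) = -140 + 621*m + g*m (x(m, g) = (621*m + m*g) - 140 = (621*m + g*m) - 140 = -140 + 621*m + g*m)
W/x(887, N) = 427709/(-140 + 621*887 - 73/75*887) = 427709/(-140 + 550827 - 64751/75) = 427709/(41236774/75) = 427709*(75/41236774) = 32078175/41236774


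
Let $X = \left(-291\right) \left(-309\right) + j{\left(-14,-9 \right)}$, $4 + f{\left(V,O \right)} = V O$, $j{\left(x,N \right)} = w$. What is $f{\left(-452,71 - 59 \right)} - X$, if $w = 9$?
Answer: $-95356$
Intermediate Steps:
$j{\left(x,N \right)} = 9$
$f{\left(V,O \right)} = -4 + O V$ ($f{\left(V,O \right)} = -4 + V O = -4 + O V$)
$X = 89928$ ($X = \left(-291\right) \left(-309\right) + 9 = 89919 + 9 = 89928$)
$f{\left(-452,71 - 59 \right)} - X = \left(-4 + \left(71 - 59\right) \left(-452\right)\right) - 89928 = \left(-4 + 12 \left(-452\right)\right) - 89928 = \left(-4 - 5424\right) - 89928 = -5428 - 89928 = -95356$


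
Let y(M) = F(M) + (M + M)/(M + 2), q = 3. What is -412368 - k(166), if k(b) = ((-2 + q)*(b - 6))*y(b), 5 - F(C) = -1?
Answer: -8686528/21 ≈ -4.1364e+5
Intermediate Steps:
F(C) = 6 (F(C) = 5 - 1*(-1) = 5 + 1 = 6)
y(M) = 6 + 2*M/(2 + M) (y(M) = 6 + (M + M)/(M + 2) = 6 + (2*M)/(2 + M) = 6 + 2*M/(2 + M))
k(b) = 4*(-6 + b)*(3 + 2*b)/(2 + b) (k(b) = ((-2 + 3)*(b - 6))*(4*(3 + 2*b)/(2 + b)) = (1*(-6 + b))*(4*(3 + 2*b)/(2 + b)) = (-6 + b)*(4*(3 + 2*b)/(2 + b)) = 4*(-6 + b)*(3 + 2*b)/(2 + b))
-412368 - k(166) = -412368 - 4*(-18 - 9*166 + 2*166²)/(2 + 166) = -412368 - 4*(-18 - 1494 + 2*27556)/168 = -412368 - 4*(-18 - 1494 + 55112)/168 = -412368 - 4*53600/168 = -412368 - 1*26800/21 = -412368 - 26800/21 = -8686528/21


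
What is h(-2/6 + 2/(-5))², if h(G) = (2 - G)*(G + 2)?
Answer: 606841/50625 ≈ 11.987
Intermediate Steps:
h(G) = (2 + G)*(2 - G) (h(G) = (2 - G)*(2 + G) = (2 + G)*(2 - G))
h(-2/6 + 2/(-5))² = (4 - (-2/6 + 2/(-5))²)² = (4 - (-2*⅙ + 2*(-⅕))²)² = (4 - (-⅓ - ⅖)²)² = (4 - (-11/15)²)² = (4 - 1*121/225)² = (4 - 121/225)² = (779/225)² = 606841/50625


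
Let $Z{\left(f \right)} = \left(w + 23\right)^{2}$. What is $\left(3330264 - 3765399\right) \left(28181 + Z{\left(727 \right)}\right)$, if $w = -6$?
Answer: $-12388293450$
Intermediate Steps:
$Z{\left(f \right)} = 289$ ($Z{\left(f \right)} = \left(-6 + 23\right)^{2} = 17^{2} = 289$)
$\left(3330264 - 3765399\right) \left(28181 + Z{\left(727 \right)}\right) = \left(3330264 - 3765399\right) \left(28181 + 289\right) = \left(-435135\right) 28470 = -12388293450$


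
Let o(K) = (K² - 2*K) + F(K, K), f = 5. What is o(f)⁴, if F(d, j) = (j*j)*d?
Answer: 384160000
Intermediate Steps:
F(d, j) = d*j² (F(d, j) = j²*d = d*j²)
o(K) = K² + K³ - 2*K (o(K) = (K² - 2*K) + K*K² = (K² - 2*K) + K³ = K² + K³ - 2*K)
o(f)⁴ = (5*(-2 + 5 + 5²))⁴ = (5*(-2 + 5 + 25))⁴ = (5*28)⁴ = 140⁴ = 384160000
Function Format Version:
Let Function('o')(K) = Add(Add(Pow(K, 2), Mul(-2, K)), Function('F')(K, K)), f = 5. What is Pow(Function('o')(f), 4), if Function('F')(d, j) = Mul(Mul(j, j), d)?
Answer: 384160000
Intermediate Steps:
Function('F')(d, j) = Mul(d, Pow(j, 2)) (Function('F')(d, j) = Mul(Pow(j, 2), d) = Mul(d, Pow(j, 2)))
Function('o')(K) = Add(Pow(K, 2), Pow(K, 3), Mul(-2, K)) (Function('o')(K) = Add(Add(Pow(K, 2), Mul(-2, K)), Mul(K, Pow(K, 2))) = Add(Add(Pow(K, 2), Mul(-2, K)), Pow(K, 3)) = Add(Pow(K, 2), Pow(K, 3), Mul(-2, K)))
Pow(Function('o')(f), 4) = Pow(Mul(5, Add(-2, 5, Pow(5, 2))), 4) = Pow(Mul(5, Add(-2, 5, 25)), 4) = Pow(Mul(5, 28), 4) = Pow(140, 4) = 384160000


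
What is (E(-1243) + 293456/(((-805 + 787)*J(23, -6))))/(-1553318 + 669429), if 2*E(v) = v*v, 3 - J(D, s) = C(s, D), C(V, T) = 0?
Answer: -41422867/47730006 ≈ -0.86786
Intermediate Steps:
J(D, s) = 3 (J(D, s) = 3 - 1*0 = 3 + 0 = 3)
E(v) = v²/2 (E(v) = (v*v)/2 = v²/2)
(E(-1243) + 293456/(((-805 + 787)*J(23, -6))))/(-1553318 + 669429) = ((½)*(-1243)² + 293456/(((-805 + 787)*3)))/(-1553318 + 669429) = ((½)*1545049 + 293456/((-18*3)))/(-883889) = (1545049/2 + 293456/(-54))*(-1/883889) = (1545049/2 + 293456*(-1/54))*(-1/883889) = (1545049/2 - 146728/27)*(-1/883889) = (41422867/54)*(-1/883889) = -41422867/47730006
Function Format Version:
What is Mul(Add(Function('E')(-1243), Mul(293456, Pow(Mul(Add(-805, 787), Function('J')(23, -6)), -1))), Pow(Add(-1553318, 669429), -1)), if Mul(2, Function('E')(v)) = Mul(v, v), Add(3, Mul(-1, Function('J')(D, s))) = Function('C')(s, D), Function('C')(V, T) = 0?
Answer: Rational(-41422867, 47730006) ≈ -0.86786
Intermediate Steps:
Function('J')(D, s) = 3 (Function('J')(D, s) = Add(3, Mul(-1, 0)) = Add(3, 0) = 3)
Function('E')(v) = Mul(Rational(1, 2), Pow(v, 2)) (Function('E')(v) = Mul(Rational(1, 2), Mul(v, v)) = Mul(Rational(1, 2), Pow(v, 2)))
Mul(Add(Function('E')(-1243), Mul(293456, Pow(Mul(Add(-805, 787), Function('J')(23, -6)), -1))), Pow(Add(-1553318, 669429), -1)) = Mul(Add(Mul(Rational(1, 2), Pow(-1243, 2)), Mul(293456, Pow(Mul(Add(-805, 787), 3), -1))), Pow(Add(-1553318, 669429), -1)) = Mul(Add(Mul(Rational(1, 2), 1545049), Mul(293456, Pow(Mul(-18, 3), -1))), Pow(-883889, -1)) = Mul(Add(Rational(1545049, 2), Mul(293456, Pow(-54, -1))), Rational(-1, 883889)) = Mul(Add(Rational(1545049, 2), Mul(293456, Rational(-1, 54))), Rational(-1, 883889)) = Mul(Add(Rational(1545049, 2), Rational(-146728, 27)), Rational(-1, 883889)) = Mul(Rational(41422867, 54), Rational(-1, 883889)) = Rational(-41422867, 47730006)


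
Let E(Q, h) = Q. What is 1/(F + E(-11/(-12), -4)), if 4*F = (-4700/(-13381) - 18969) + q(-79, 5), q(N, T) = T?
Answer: -160572/761110561 ≈ -0.00021097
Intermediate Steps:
F = -63438146/13381 (F = ((-4700/(-13381) - 18969) + 5)/4 = ((-4700*(-1/13381) - 18969) + 5)/4 = ((4700/13381 - 18969) + 5)/4 = (-253819489/13381 + 5)/4 = (¼)*(-253752584/13381) = -63438146/13381 ≈ -4740.9)
1/(F + E(-11/(-12), -4)) = 1/(-63438146/13381 - 11/(-12)) = 1/(-63438146/13381 - 11*(-1/12)) = 1/(-63438146/13381 + 11/12) = 1/(-761110561/160572) = -160572/761110561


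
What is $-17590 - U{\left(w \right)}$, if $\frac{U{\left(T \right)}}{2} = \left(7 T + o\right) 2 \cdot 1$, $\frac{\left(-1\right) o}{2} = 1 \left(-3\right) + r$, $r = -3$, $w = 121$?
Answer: $-21026$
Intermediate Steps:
$o = 12$ ($o = - 2 \left(1 \left(-3\right) - 3\right) = - 2 \left(-3 - 3\right) = \left(-2\right) \left(-6\right) = 12$)
$U{\left(T \right)} = 48 + 28 T$ ($U{\left(T \right)} = 2 \left(7 T + 12\right) 2 \cdot 1 = 2 \left(12 + 7 T\right) 2 \cdot 1 = 2 \left(24 + 14 T\right) 1 = 2 \left(24 + 14 T\right) = 48 + 28 T$)
$-17590 - U{\left(w \right)} = -17590 - \left(48 + 28 \cdot 121\right) = -17590 - \left(48 + 3388\right) = -17590 - 3436 = -21026$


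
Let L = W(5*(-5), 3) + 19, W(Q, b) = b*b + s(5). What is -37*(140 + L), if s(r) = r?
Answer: -6401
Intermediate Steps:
W(Q, b) = 5 + b² (W(Q, b) = b*b + 5 = b² + 5 = 5 + b²)
L = 33 (L = (5 + 3²) + 19 = (5 + 9) + 19 = 14 + 19 = 33)
-37*(140 + L) = -37*(140 + 33) = -37*173 = -6401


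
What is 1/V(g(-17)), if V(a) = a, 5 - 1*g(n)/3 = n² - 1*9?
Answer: -1/825 ≈ -0.0012121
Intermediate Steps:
g(n) = 42 - 3*n² (g(n) = 15 - 3*(n² - 1*9) = 15 - 3*(n² - 9) = 15 - 3*(-9 + n²) = 15 + (27 - 3*n²) = 42 - 3*n²)
1/V(g(-17)) = 1/(42 - 3*(-17)²) = 1/(42 - 3*289) = 1/(42 - 867) = 1/(-825) = -1/825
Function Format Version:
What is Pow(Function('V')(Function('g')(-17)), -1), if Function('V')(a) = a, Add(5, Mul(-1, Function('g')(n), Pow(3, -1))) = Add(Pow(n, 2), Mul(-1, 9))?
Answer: Rational(-1, 825) ≈ -0.0012121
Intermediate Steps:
Function('g')(n) = Add(42, Mul(-3, Pow(n, 2))) (Function('g')(n) = Add(15, Mul(-3, Add(Pow(n, 2), Mul(-1, 9)))) = Add(15, Mul(-3, Add(Pow(n, 2), -9))) = Add(15, Mul(-3, Add(-9, Pow(n, 2)))) = Add(15, Add(27, Mul(-3, Pow(n, 2)))) = Add(42, Mul(-3, Pow(n, 2))))
Pow(Function('V')(Function('g')(-17)), -1) = Pow(Add(42, Mul(-3, Pow(-17, 2))), -1) = Pow(Add(42, Mul(-3, 289)), -1) = Pow(Add(42, -867), -1) = Pow(-825, -1) = Rational(-1, 825)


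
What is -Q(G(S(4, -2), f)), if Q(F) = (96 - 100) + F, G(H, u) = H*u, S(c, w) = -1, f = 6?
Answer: 10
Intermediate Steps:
Q(F) = -4 + F
-Q(G(S(4, -2), f)) = -(-4 - 1*6) = -(-4 - 6) = -1*(-10) = 10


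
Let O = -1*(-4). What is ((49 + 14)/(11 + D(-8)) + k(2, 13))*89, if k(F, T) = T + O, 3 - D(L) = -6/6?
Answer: 9434/5 ≈ 1886.8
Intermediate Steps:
D(L) = 4 (D(L) = 3 - (-6)/6 = 3 - 1*(-1) = 3 + 1 = 4)
O = 4
k(F, T) = 4 + T (k(F, T) = T + 4 = 4 + T)
((49 + 14)/(11 + D(-8)) + k(2, 13))*89 = ((49 + 14)/(11 + 4) + (4 + 13))*89 = (63/15 + 17)*89 = (63*(1/15) + 17)*89 = (21/5 + 17)*89 = (106/5)*89 = 9434/5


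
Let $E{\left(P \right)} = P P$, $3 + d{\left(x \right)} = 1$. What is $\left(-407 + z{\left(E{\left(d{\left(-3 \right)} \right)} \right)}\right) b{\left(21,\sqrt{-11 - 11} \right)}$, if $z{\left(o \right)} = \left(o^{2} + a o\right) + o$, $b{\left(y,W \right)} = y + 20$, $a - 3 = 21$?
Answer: $-11931$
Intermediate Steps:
$a = 24$ ($a = 3 + 21 = 24$)
$b{\left(y,W \right)} = 20 + y$
$d{\left(x \right)} = -2$ ($d{\left(x \right)} = -3 + 1 = -2$)
$E{\left(P \right)} = P^{2}$
$z{\left(o \right)} = o^{2} + 25 o$ ($z{\left(o \right)} = \left(o^{2} + 24 o\right) + o = o^{2} + 25 o$)
$\left(-407 + z{\left(E{\left(d{\left(-3 \right)} \right)} \right)}\right) b{\left(21,\sqrt{-11 - 11} \right)} = \left(-407 + \left(-2\right)^{2} \left(25 + \left(-2\right)^{2}\right)\right) \left(20 + 21\right) = \left(-407 + 4 \left(25 + 4\right)\right) 41 = \left(-407 + 4 \cdot 29\right) 41 = \left(-407 + 116\right) 41 = \left(-291\right) 41 = -11931$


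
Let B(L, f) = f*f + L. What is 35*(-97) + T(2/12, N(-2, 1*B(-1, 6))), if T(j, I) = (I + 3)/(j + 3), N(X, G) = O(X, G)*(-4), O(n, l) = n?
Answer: -64439/19 ≈ -3391.5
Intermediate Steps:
B(L, f) = L + f² (B(L, f) = f² + L = L + f²)
N(X, G) = -4*X (N(X, G) = X*(-4) = -4*X)
T(j, I) = (3 + I)/(3 + j)
35*(-97) + T(2/12, N(-2, 1*B(-1, 6))) = 35*(-97) + (3 - 4*(-2))/(3 + 2/12) = -3395 + (3 + 8)/(3 + 2*(1/12)) = -3395 + 11/(3 + ⅙) = -3395 + 11/(19/6) = -3395 + (6/19)*11 = -3395 + 66/19 = -64439/19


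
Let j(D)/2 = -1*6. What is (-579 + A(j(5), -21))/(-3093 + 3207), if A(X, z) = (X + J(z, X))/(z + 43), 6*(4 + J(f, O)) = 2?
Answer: -38261/7524 ≈ -5.0852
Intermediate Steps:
j(D) = -12 (j(D) = 2*(-1*6) = 2*(-6) = -12)
J(f, O) = -11/3 (J(f, O) = -4 + (⅙)*2 = -4 + ⅓ = -11/3)
A(X, z) = (-11/3 + X)/(43 + z) (A(X, z) = (X - 11/3)/(z + 43) = (-11/3 + X)/(43 + z))
(-579 + A(j(5), -21))/(-3093 + 3207) = (-579 + (-11/3 - 12)/(43 - 21))/(-3093 + 3207) = (-579 - 47/3/22)/114 = (-579 + (1/22)*(-47/3))*(1/114) = (-579 - 47/66)*(1/114) = -38261/66*1/114 = -38261/7524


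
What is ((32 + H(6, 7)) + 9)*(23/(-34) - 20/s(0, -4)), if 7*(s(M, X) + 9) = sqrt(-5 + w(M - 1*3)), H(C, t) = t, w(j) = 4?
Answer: 500568/6749 + 672*I/397 ≈ 74.169 + 1.6927*I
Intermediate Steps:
s(M, X) = -9 + I/7 (s(M, X) = -9 + sqrt(-5 + 4)/7 = -9 + sqrt(-1)/7 = -9 + I/7)
((32 + H(6, 7)) + 9)*(23/(-34) - 20/s(0, -4)) = ((32 + 7) + 9)*(23/(-34) - 20*49*(-9 - I/7)/3970) = (39 + 9)*(23*(-1/34) - 98*(-9 - I/7)/397) = 48*(-23/34 - 98*(-9 - I/7)/397) = -552/17 - 4704*(-9 - I/7)/397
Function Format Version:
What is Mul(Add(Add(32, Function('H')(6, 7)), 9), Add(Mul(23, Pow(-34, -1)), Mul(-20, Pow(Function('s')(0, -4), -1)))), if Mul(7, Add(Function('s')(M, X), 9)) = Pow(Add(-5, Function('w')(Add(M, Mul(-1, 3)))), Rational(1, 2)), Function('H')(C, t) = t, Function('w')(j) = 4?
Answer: Add(Rational(500568, 6749), Mul(Rational(672, 397), I)) ≈ Add(74.169, Mul(1.6927, I))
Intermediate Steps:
Function('s')(M, X) = Add(-9, Mul(Rational(1, 7), I)) (Function('s')(M, X) = Add(-9, Mul(Rational(1, 7), Pow(Add(-5, 4), Rational(1, 2)))) = Add(-9, Mul(Rational(1, 7), Pow(-1, Rational(1, 2)))) = Add(-9, Mul(Rational(1, 7), I)))
Mul(Add(Add(32, Function('H')(6, 7)), 9), Add(Mul(23, Pow(-34, -1)), Mul(-20, Pow(Function('s')(0, -4), -1)))) = Mul(Add(Add(32, 7), 9), Add(Mul(23, Pow(-34, -1)), Mul(-20, Pow(Add(-9, Mul(Rational(1, 7), I)), -1)))) = Mul(Add(39, 9), Add(Mul(23, Rational(-1, 34)), Mul(-20, Mul(Rational(49, 3970), Add(-9, Mul(Rational(-1, 7), I)))))) = Mul(48, Add(Rational(-23, 34), Mul(Rational(-98, 397), Add(-9, Mul(Rational(-1, 7), I))))) = Add(Rational(-552, 17), Mul(Rational(-4704, 397), Add(-9, Mul(Rational(-1, 7), I))))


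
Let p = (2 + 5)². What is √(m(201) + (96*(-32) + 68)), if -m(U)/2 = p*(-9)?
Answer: I*√2122 ≈ 46.065*I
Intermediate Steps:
p = 49 (p = 7² = 49)
m(U) = 882 (m(U) = -98*(-9) = -2*(-441) = 882)
√(m(201) + (96*(-32) + 68)) = √(882 + (96*(-32) + 68)) = √(882 + (-3072 + 68)) = √(882 - 3004) = √(-2122) = I*√2122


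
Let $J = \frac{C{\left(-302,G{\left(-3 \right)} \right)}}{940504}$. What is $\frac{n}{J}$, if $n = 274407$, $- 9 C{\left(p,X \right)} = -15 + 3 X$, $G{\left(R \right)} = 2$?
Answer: $258080881128$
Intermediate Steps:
$C{\left(p,X \right)} = \frac{5}{3} - \frac{X}{3}$ ($C{\left(p,X \right)} = - \frac{-15 + 3 X}{9} = \frac{5}{3} - \frac{X}{3}$)
$J = \frac{1}{940504}$ ($J = \frac{\frac{5}{3} - \frac{2}{3}}{940504} = \left(\frac{5}{3} - \frac{2}{3}\right) \frac{1}{940504} = 1 \cdot \frac{1}{940504} = \frac{1}{940504} \approx 1.0633 \cdot 10^{-6}$)
$\frac{n}{J} = 274407 \frac{1}{\frac{1}{940504}} = 274407 \cdot 940504 = 258080881128$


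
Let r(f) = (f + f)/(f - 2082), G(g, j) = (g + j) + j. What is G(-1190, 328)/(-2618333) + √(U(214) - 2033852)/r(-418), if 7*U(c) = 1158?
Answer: 534/2618333 + 625*I*√99650642/1463 ≈ 0.00020395 + 4264.6*I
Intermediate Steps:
G(g, j) = g + 2*j
U(c) = 1158/7 (U(c) = (⅐)*1158 = 1158/7)
r(f) = 2*f/(-2082 + f) (r(f) = (2*f)/(-2082 + f) = 2*f/(-2082 + f))
G(-1190, 328)/(-2618333) + √(U(214) - 2033852)/r(-418) = (-1190 + 2*328)/(-2618333) + √(1158/7 - 2033852)/((2*(-418)/(-2082 - 418))) = (-1190 + 656)*(-1/2618333) + √(-14235806/7)/((2*(-418)/(-2500))) = -534*(-1/2618333) + (I*√99650642/7)/((2*(-418)*(-1/2500))) = 534/2618333 + (I*√99650642/7)/(209/625) = 534/2618333 + (I*√99650642/7)*(625/209) = 534/2618333 + 625*I*√99650642/1463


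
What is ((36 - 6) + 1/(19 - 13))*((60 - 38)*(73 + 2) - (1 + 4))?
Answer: 297745/6 ≈ 49624.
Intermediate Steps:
((36 - 6) + 1/(19 - 13))*((60 - 38)*(73 + 2) - (1 + 4)) = (30 + 1/6)*(22*75 - 1*5) = (30 + ⅙)*(1650 - 5) = (181/6)*1645 = 297745/6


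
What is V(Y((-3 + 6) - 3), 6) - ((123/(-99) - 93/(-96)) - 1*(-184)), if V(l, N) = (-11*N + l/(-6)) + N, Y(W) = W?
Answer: -257375/1056 ≈ -243.73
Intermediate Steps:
V(l, N) = -10*N - l/6 (V(l, N) = (-11*N + l*(-1/6)) + N = (-11*N - l/6) + N = -10*N - l/6)
V(Y((-3 + 6) - 3), 6) - ((123/(-99) - 93/(-96)) - 1*(-184)) = (-10*6 - ((-3 + 6) - 3)/6) - ((123/(-99) - 93/(-96)) - 1*(-184)) = (-60 - (3 - 3)/6) - ((123*(-1/99) - 93*(-1/96)) + 184) = (-60 - 1/6*0) - ((-41/33 + 31/32) + 184) = (-60 + 0) - (-289/1056 + 184) = -60 - 1*194015/1056 = -60 - 194015/1056 = -257375/1056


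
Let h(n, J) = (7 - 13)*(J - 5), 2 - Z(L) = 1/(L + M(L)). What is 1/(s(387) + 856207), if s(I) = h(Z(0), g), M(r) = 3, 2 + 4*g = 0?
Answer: 1/856240 ≈ 1.1679e-6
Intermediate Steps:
g = -½ (g = -½ + (¼)*0 = -½ + 0 = -½ ≈ -0.50000)
Z(L) = 2 - 1/(3 + L) (Z(L) = 2 - 1/(L + 3) = 2 - 1/(3 + L))
h(n, J) = 30 - 6*J (h(n, J) = -6*(-5 + J) = 30 - 6*J)
s(I) = 33 (s(I) = 30 - 6*(-½) = 30 + 3 = 33)
1/(s(387) + 856207) = 1/(33 + 856207) = 1/856240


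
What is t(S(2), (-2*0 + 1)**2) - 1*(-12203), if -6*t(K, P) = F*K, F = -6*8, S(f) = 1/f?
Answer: 12207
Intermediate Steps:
F = -48
t(K, P) = 8*K (t(K, P) = -(-8)*K = 8*K)
t(S(2), (-2*0 + 1)**2) - 1*(-12203) = 8/2 - 1*(-12203) = 8*(1/2) + 12203 = 4 + 12203 = 12207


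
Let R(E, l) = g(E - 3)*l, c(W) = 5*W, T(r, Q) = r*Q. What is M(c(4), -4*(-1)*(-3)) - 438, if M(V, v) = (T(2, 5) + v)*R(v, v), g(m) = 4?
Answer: -342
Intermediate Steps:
T(r, Q) = Q*r
R(E, l) = 4*l
M(V, v) = 4*v*(10 + v) (M(V, v) = (5*2 + v)*(4*v) = (10 + v)*(4*v) = 4*v*(10 + v))
M(c(4), -4*(-1)*(-3)) - 438 = 4*(-4*(-1)*(-3))*(10 - 4*(-1)*(-3)) - 438 = 4*(4*(-3))*(10 + 4*(-3)) - 438 = 4*(-12)*(10 - 12) - 438 = 4*(-12)*(-2) - 438 = 96 - 438 = -342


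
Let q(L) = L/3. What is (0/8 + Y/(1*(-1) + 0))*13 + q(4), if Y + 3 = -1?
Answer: 160/3 ≈ 53.333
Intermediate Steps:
Y = -4 (Y = -3 - 1 = -4)
q(L) = L/3 (q(L) = L*(1/3) = L/3)
(0/8 + Y/(1*(-1) + 0))*13 + q(4) = (0/8 - 4/(1*(-1) + 0))*13 + (1/3)*4 = (0*(1/8) - 4/(-1 + 0))*13 + 4/3 = (0 - 4/(-1))*13 + 4/3 = (0 - 4*(-1))*13 + 4/3 = (0 + 4)*13 + 4/3 = 4*13 + 4/3 = 52 + 4/3 = 160/3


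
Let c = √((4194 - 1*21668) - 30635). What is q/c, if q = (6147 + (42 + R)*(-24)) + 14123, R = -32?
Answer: -20030*I*√48109/48109 ≈ -91.32*I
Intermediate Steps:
c = I*√48109 (c = √((4194 - 21668) - 30635) = √(-17474 - 30635) = √(-48109) = I*√48109 ≈ 219.34*I)
q = 20030 (q = (6147 + (42 - 32)*(-24)) + 14123 = (6147 + 10*(-24)) + 14123 = (6147 - 240) + 14123 = 5907 + 14123 = 20030)
q/c = 20030/((I*√48109)) = 20030*(-I*√48109/48109) = -20030*I*√48109/48109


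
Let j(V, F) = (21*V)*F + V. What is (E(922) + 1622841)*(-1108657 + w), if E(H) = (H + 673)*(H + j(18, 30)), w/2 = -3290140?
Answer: -163078055654217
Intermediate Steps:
w = -6580280 (w = 2*(-3290140) = -6580280)
j(V, F) = V + 21*F*V (j(V, F) = 21*F*V + V = V + 21*F*V)
E(H) = (673 + H)*(11358 + H) (E(H) = (H + 673)*(H + 18*(1 + 21*30)) = (673 + H)*(H + 18*(1 + 630)) = (673 + H)*(H + 18*631) = (673 + H)*(H + 11358) = (673 + H)*(11358 + H))
(E(922) + 1622841)*(-1108657 + w) = ((7643934 + 922² + 12031*922) + 1622841)*(-1108657 - 6580280) = ((7643934 + 850084 + 11092582) + 1622841)*(-7688937) = (19586600 + 1622841)*(-7688937) = 21209441*(-7688937) = -163078055654217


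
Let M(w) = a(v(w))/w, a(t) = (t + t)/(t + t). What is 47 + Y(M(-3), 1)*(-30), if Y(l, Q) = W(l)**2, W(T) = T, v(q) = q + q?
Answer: 131/3 ≈ 43.667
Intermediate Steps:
v(q) = 2*q
a(t) = 1 (a(t) = (2*t)/((2*t)) = (2*t)*(1/(2*t)) = 1)
M(w) = 1/w
Y(l, Q) = l**2
47 + Y(M(-3), 1)*(-30) = 47 + (1/(-3))**2*(-30) = 47 + (-1/3)**2*(-30) = 47 + (1/9)*(-30) = 47 - 10/3 = 131/3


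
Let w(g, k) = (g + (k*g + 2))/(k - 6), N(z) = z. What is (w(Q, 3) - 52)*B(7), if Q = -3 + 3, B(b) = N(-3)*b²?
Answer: 7742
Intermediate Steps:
B(b) = -3*b²
Q = 0
w(g, k) = (2 + g + g*k)/(-6 + k) (w(g, k) = (g + (g*k + 2))/(-6 + k) = (g + (2 + g*k))/(-6 + k) = (2 + g + g*k)/(-6 + k))
(w(Q, 3) - 52)*B(7) = ((2 + 0 + 0*3)/(-6 + 3) - 52)*(-3*7²) = ((2 + 0 + 0)/(-3) - 52)*(-3*49) = (-⅓*2 - 52)*(-147) = (-⅔ - 52)*(-147) = -158/3*(-147) = 7742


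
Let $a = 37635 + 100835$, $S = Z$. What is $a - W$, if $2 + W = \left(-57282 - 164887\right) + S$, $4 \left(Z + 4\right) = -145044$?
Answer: $396906$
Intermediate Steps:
$Z = -36265$ ($Z = -4 + \frac{1}{4} \left(-145044\right) = -4 - 36261 = -36265$)
$S = -36265$
$a = 138470$
$W = -258436$ ($W = -2 - 258434 = -258436$)
$a - W = 138470 - -258436 = 138470 + 258436 = 396906$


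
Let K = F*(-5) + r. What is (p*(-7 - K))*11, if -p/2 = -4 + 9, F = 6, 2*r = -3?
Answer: -2695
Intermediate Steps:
r = -3/2 (r = (1/2)*(-3) = -3/2 ≈ -1.5000)
K = -63/2 (K = 6*(-5) - 3/2 = -30 - 3/2 = -63/2 ≈ -31.500)
p = -10 (p = -2*(-4 + 9) = -2*5 = -10)
(p*(-7 - K))*11 = -10*(-7 - 1*(-63/2))*11 = -10*(-7 + 63/2)*11 = -10*49/2*11 = -245*11 = -2695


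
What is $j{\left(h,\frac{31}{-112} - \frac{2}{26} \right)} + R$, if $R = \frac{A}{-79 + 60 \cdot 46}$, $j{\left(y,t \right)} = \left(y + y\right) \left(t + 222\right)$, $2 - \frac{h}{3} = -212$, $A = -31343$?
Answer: $\frac{39674166295}{139412} \approx 2.8458 \cdot 10^{5}$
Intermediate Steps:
$h = 642$ ($h = 6 - -636 = 6 + 636 = 642$)
$j{\left(y,t \right)} = 2 y \left(222 + t\right)$
$R = - \frac{31343}{2681}$ ($R = - \frac{31343}{-79 + 60 \cdot 46} = - \frac{31343}{-79 + 2760} = - \frac{31343}{2681} \approx -11.691$)
$j{\left(h,\frac{31}{-112} - \frac{2}{26} \right)} + R = 2 \cdot 642 \left(222 + \left(\frac{31}{-112} - \frac{2}{26}\right)\right) - \frac{31343}{2681} = 2 \cdot 642 \left(222 + \left(31 \left(- \frac{1}{112}\right) - \frac{1}{13}\right)\right) - \frac{31343}{2681} = 2 \cdot 642 \left(222 - \frac{515}{1456}\right) - \frac{31343}{2681} = 2 \cdot 642 \cdot \frac{322717}{1456} - \frac{31343}{2681} = \frac{103592157}{364} - \frac{31343}{2681} = \frac{39674166295}{139412}$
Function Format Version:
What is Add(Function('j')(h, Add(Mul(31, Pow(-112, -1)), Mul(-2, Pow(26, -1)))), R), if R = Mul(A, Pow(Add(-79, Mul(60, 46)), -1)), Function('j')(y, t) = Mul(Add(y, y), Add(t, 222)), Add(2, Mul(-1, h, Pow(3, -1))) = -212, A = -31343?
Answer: Rational(39674166295, 139412) ≈ 2.8458e+5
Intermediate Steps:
h = 642 (h = Add(6, Mul(-3, -212)) = Add(6, 636) = 642)
Function('j')(y, t) = Mul(2, y, Add(222, t)) (Function('j')(y, t) = Mul(Mul(2, y), Add(222, t)) = Mul(2, y, Add(222, t)))
R = Rational(-31343, 2681) (R = Mul(-31343, Pow(Add(-79, Mul(60, 46)), -1)) = Mul(-31343, Pow(Add(-79, 2760), -1)) = Mul(-31343, Pow(2681, -1)) = Mul(-31343, Rational(1, 2681)) = Rational(-31343, 2681) ≈ -11.691)
Add(Function('j')(h, Add(Mul(31, Pow(-112, -1)), Mul(-2, Pow(26, -1)))), R) = Add(Mul(2, 642, Add(222, Add(Mul(31, Pow(-112, -1)), Mul(-2, Pow(26, -1))))), Rational(-31343, 2681)) = Add(Mul(2, 642, Add(222, Add(Mul(31, Rational(-1, 112)), Mul(-2, Rational(1, 26))))), Rational(-31343, 2681)) = Add(Mul(2, 642, Add(222, Add(Rational(-31, 112), Rational(-1, 13)))), Rational(-31343, 2681)) = Add(Mul(2, 642, Add(222, Rational(-515, 1456))), Rational(-31343, 2681)) = Add(Mul(2, 642, Rational(322717, 1456)), Rational(-31343, 2681)) = Add(Rational(103592157, 364), Rational(-31343, 2681)) = Rational(39674166295, 139412)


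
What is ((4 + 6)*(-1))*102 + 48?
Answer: -972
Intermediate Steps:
((4 + 6)*(-1))*102 + 48 = (10*(-1))*102 + 48 = -10*102 + 48 = -1020 + 48 = -972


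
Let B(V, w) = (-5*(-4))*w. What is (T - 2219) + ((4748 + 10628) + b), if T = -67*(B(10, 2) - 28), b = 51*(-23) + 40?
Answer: 11220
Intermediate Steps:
b = -1133 (b = -1173 + 40 = -1133)
B(V, w) = 20*w
T = -804 (T = -67*(20*2 - 28) = -67*(40 - 28) = -67*12 = -804)
(T - 2219) + ((4748 + 10628) + b) = (-804 - 2219) + ((4748 + 10628) - 1133) = -3023 + (15376 - 1133) = -3023 + 14243 = 11220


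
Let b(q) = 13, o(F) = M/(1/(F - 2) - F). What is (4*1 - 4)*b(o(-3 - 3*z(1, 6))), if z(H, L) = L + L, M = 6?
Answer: 0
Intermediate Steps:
z(H, L) = 2*L
o(F) = 6/(1/(-2 + F) - F) (o(F) = 6/(1/(F - 2) - F) = 6/(1/(-2 + F) - F))
(4*1 - 4)*b(o(-3 - 3*z(1, 6))) = (4*1 - 4)*13 = (4 - 4)*13 = 0*13 = 0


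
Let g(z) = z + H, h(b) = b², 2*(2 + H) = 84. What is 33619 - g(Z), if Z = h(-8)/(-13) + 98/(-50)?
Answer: 10915412/325 ≈ 33586.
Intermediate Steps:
H = 40 (H = -2 + (½)*84 = -2 + 42 = 40)
Z = -2237/325 (Z = (-8)²/(-13) + 98/(-50) = 64*(-1/13) + 98*(-1/50) = -64/13 - 49/25 = -2237/325 ≈ -6.8831)
g(z) = 40 + z (g(z) = z + 40 = 40 + z)
33619 - g(Z) = 33619 - (40 - 2237/325) = 33619 - 1*10763/325 = 33619 - 10763/325 = 10915412/325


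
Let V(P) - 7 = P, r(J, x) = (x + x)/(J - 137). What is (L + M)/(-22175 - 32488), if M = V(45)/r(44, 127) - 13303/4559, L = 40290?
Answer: -23314914827/31649494359 ≈ -0.73666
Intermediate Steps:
r(J, x) = 2*x/(-137 + J) (r(J, x) = (2*x)/(-137 + J) = 2*x/(-137 + J))
V(P) = 7 + P
M = -12713143/578993 (M = (7 + 45)/((2*127/(-137 + 44))) - 13303/4559 = 52/((2*127/(-93))) - 13303*1/4559 = 52/((2*127*(-1/93))) - 13303/4559 = 52/(-254/93) - 13303/4559 = 52*(-93/254) - 13303/4559 = -2418/127 - 13303/4559 = -12713143/578993 ≈ -21.957)
(L + M)/(-22175 - 32488) = (40290 - 12713143/578993)/(-22175 - 32488) = (23314914827/578993)/(-54663) = (23314914827/578993)*(-1/54663) = -23314914827/31649494359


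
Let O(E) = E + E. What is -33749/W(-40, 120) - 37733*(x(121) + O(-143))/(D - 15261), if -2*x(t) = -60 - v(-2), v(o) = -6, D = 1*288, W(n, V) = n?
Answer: 16344271/85560 ≈ 191.03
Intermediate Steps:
D = 288
O(E) = 2*E
x(t) = 27 (x(t) = -(-60 - 1*(-6))/2 = -(-60 + 6)/2 = -½*(-54) = 27)
-33749/W(-40, 120) - 37733*(x(121) + O(-143))/(D - 15261) = -33749/(-40) - 37733*(27 + 2*(-143))/(288 - 15261) = -33749*(-1/40) - 37733/((-14973/(27 - 286))) = 33749/40 - 37733/((-14973/(-259))) = 33749/40 - 37733/((-14973*(-1/259))) = 33749/40 - 37733/2139/37 = 33749/40 - 37733*37/2139 = 33749/40 - 1396121/2139 = 16344271/85560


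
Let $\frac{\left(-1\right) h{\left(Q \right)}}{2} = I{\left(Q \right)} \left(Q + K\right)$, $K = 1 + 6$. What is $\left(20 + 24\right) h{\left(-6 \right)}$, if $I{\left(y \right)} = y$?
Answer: $528$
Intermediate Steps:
$K = 7$
$h{\left(Q \right)} = - 2 Q \left(7 + Q\right)$ ($h{\left(Q \right)} = - 2 Q \left(Q + 7\right) = - 2 Q \left(7 + Q\right)$)
$\left(20 + 24\right) h{\left(-6 \right)} = \left(20 + 24\right) \left(\left(-2\right) \left(-6\right) \left(7 - 6\right)\right) = 44 \left(\left(-2\right) \left(-6\right) 1\right) = 44 \cdot 12 = 528$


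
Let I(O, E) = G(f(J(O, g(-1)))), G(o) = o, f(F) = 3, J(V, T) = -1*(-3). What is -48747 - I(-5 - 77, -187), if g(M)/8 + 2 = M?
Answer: -48750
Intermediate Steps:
g(M) = -16 + 8*M
J(V, T) = 3
I(O, E) = 3
-48747 - I(-5 - 77, -187) = -48747 - 1*3 = -48747 - 3 = -48750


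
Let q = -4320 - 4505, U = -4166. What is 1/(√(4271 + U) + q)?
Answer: -1765/15576104 - √105/77880520 ≈ -0.00011345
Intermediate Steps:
q = -8825
1/(√(4271 + U) + q) = 1/(√(4271 - 4166) - 8825) = 1/(√105 - 8825) = 1/(-8825 + √105)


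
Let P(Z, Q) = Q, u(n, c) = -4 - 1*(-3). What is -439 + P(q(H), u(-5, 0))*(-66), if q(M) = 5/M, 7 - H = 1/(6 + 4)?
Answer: -373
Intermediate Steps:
u(n, c) = -1 (u(n, c) = -4 + 3 = -1)
H = 69/10 (H = 7 - 1/(6 + 4) = 7 - 1/10 = 7 - 1*⅒ = 7 - ⅒ = 69/10 ≈ 6.9000)
-439 + P(q(H), u(-5, 0))*(-66) = -439 - 1*(-66) = -439 + 66 = -373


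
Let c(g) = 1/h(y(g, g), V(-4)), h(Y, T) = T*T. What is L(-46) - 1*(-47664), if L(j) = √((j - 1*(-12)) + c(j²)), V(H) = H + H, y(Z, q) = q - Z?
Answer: 47664 + 5*I*√87/8 ≈ 47664.0 + 5.8296*I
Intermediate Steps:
V(H) = 2*H
h(Y, T) = T²
c(g) = 1/64 (c(g) = 1/((2*(-4))²) = 1/((-8)²) = 1/64)
L(j) = √(769/64 + j) (L(j) = √((j - 1*(-12)) + 1/64) = √((j + 12) + 1/64) = √((12 + j) + 1/64) = √(769/64 + j))
L(-46) - 1*(-47664) = √(769 + 64*(-46))/8 - 1*(-47664) = √(769 - 2944)/8 + 47664 = √(-2175)/8 + 47664 = (5*I*√87)/8 + 47664 = 5*I*√87/8 + 47664 = 47664 + 5*I*√87/8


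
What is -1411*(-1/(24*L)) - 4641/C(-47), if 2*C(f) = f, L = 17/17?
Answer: 289085/1128 ≈ 256.28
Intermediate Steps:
L = 1 (L = 17*(1/17) = 1)
C(f) = f/2
-1411*(-1/(24*L)) - 4641/C(-47) = -1411/(-8*1*3) - 4641/((½)*(-47)) = -1411/((-8*3)) - 4641/(-47/2) = -1411/(-24) - 4641*(-2/47) = -1411*(-1/24) + 9282/47 = 1411/24 + 9282/47 = 289085/1128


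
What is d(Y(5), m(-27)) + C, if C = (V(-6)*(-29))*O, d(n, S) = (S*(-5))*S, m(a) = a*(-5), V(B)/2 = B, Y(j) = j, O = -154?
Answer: -144717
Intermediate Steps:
V(B) = 2*B
m(a) = -5*a
d(n, S) = -5*S**2 (d(n, S) = (-5*S)*S = -5*S**2)
C = -53592 (C = ((2*(-6))*(-29))*(-154) = -12*(-29)*(-154) = 348*(-154) = -53592)
d(Y(5), m(-27)) + C = -5*(-5*(-27))**2 - 53592 = -5*135**2 - 53592 = -5*18225 - 53592 = -91125 - 53592 = -144717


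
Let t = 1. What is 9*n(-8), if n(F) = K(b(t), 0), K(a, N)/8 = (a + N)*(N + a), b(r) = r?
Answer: 72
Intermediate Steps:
K(a, N) = 8*(N + a)² (K(a, N) = 8*((a + N)*(N + a)) = 8*((N + a)*(N + a)) = 8*(N + a)²)
n(F) = 8 (n(F) = 8*(0 + 1)² = 8*1² = 8*1 = 8)
9*n(-8) = 9*8 = 72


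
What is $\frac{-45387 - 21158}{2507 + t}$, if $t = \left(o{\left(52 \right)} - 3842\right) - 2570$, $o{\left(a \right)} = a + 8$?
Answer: $\frac{13309}{769} \approx 17.307$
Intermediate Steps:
$o{\left(a \right)} = 8 + a$
$t = -6352$ ($t = \left(\left(8 + 52\right) - 3842\right) - 2570 = \left(60 - 3842\right) - 2570 = -3782 - 2570 = -6352$)
$\frac{-45387 - 21158}{2507 + t} = \frac{-45387 - 21158}{2507 - 6352} = - \frac{66545}{-3845} = \left(-66545\right) \left(- \frac{1}{3845}\right) = \frac{13309}{769}$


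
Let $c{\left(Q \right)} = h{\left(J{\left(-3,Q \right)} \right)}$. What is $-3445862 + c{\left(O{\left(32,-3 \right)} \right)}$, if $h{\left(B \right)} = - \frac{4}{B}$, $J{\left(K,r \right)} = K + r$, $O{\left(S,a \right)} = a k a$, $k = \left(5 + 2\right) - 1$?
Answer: $- \frac{175738966}{51} \approx -3.4459 \cdot 10^{6}$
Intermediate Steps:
$k = 6$ ($k = 7 - 1 = 6$)
$O{\left(S,a \right)} = 6 a^{2}$ ($O{\left(S,a \right)} = a 6 a = 6 a a = 6 a^{2}$)
$c{\left(Q \right)} = - \frac{4}{-3 + Q}$
$-3445862 + c{\left(O{\left(32,-3 \right)} \right)} = -3445862 - \frac{4}{-3 + 6 \left(-3\right)^{2}} = -3445862 - \frac{4}{-3 + 6 \cdot 9} = -3445862 - \frac{4}{-3 + 54} = -3445862 - \frac{4}{51} = - \frac{175738966}{51}$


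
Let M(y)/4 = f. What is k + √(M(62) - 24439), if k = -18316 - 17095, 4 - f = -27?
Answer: -35411 + I*√24315 ≈ -35411.0 + 155.93*I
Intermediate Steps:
f = 31 (f = 4 - 1*(-27) = 4 + 27 = 31)
M(y) = 124 (M(y) = 4*31 = 124)
k = -35411
k + √(M(62) - 24439) = -35411 + √(124 - 24439) = -35411 + √(-24315) = -35411 + I*√24315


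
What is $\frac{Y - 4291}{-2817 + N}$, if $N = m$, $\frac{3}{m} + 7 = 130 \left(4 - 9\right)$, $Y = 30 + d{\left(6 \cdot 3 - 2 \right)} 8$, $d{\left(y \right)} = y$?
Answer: $\frac{905127}{616924} \approx 1.4672$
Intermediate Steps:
$Y = 158$ ($Y = 30 + \left(6 \cdot 3 - 2\right) 8 = 30 + \left(18 - 2\right) 8 = 30 + 16 \cdot 8 = 30 + 128 = 158$)
$m = - \frac{1}{219}$ ($m = \frac{3}{-7 + 130 \left(4 - 9\right)} = \frac{3}{-7 + 130 \left(-5\right)} = \frac{3}{-7 - 650} = \frac{3}{-657} = 3 \left(- \frac{1}{657}\right) = - \frac{1}{219} \approx -0.0045662$)
$N = - \frac{1}{219} \approx -0.0045662$
$\frac{Y - 4291}{-2817 + N} = \frac{158 - 4291}{-2817 - \frac{1}{219}} = - \frac{4133}{- \frac{616924}{219}} = \left(-4133\right) \left(- \frac{219}{616924}\right) = \frac{905127}{616924}$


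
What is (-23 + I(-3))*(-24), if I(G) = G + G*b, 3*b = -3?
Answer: 552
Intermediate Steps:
b = -1 (b = (⅓)*(-3) = -1)
I(G) = 0 (I(G) = G + G*(-1) = G - G = 0)
(-23 + I(-3))*(-24) = (-23 + 0)*(-24) = -23*(-24) = 552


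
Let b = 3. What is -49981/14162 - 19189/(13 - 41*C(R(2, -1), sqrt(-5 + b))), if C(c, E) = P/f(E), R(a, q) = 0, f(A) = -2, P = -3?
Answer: 5553207/14162 ≈ 392.12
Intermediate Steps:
C(c, E) = 3/2 (C(c, E) = -3/(-2) = -3*(-1/2) = 3/2)
-49981/14162 - 19189/(13 - 41*C(R(2, -1), sqrt(-5 + b))) = -49981/14162 - 19189/(13 - 41*3/2) = -49981*1/14162 - 19189/(13 - 123/2) = -49981/14162 - 19189/(-97/2) = -49981/14162 - 19189*(-2/97) = -49981/14162 + 38378/97 = 5553207/14162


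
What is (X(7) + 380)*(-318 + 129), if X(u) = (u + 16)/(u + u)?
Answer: -144261/2 ≈ -72131.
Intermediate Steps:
X(u) = (16 + u)/(2*u) (X(u) = (16 + u)/((2*u)) = (16 + u)*(1/(2*u)) = (16 + u)/(2*u))
(X(7) + 380)*(-318 + 129) = ((1/2)*(16 + 7)/7 + 380)*(-318 + 129) = ((1/2)*(1/7)*23 + 380)*(-189) = (23/14 + 380)*(-189) = (5343/14)*(-189) = -144261/2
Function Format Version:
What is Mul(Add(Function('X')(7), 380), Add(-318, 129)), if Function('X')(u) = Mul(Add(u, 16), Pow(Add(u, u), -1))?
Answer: Rational(-144261, 2) ≈ -72131.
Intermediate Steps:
Function('X')(u) = Mul(Rational(1, 2), Pow(u, -1), Add(16, u)) (Function('X')(u) = Mul(Add(16, u), Pow(Mul(2, u), -1)) = Mul(Add(16, u), Mul(Rational(1, 2), Pow(u, -1))) = Mul(Rational(1, 2), Pow(u, -1), Add(16, u)))
Mul(Add(Function('X')(7), 380), Add(-318, 129)) = Mul(Add(Mul(Rational(1, 2), Pow(7, -1), Add(16, 7)), 380), Add(-318, 129)) = Mul(Add(Mul(Rational(1, 2), Rational(1, 7), 23), 380), -189) = Mul(Add(Rational(23, 14), 380), -189) = Mul(Rational(5343, 14), -189) = Rational(-144261, 2)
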